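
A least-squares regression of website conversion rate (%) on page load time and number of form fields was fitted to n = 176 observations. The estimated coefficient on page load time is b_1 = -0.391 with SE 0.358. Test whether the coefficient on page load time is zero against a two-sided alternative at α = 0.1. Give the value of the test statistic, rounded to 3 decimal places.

H₀: β₁ = 0 vs H₁: β₁ ≠ 0.
t = (b_1 − β₁⁰)/SE = -0.391 / 0.358 = -1.092.
df = n − k − 1 = 176 − 2 − 1 = 173.
Two-sided p ≈ 0.2763, which is ≥ 0.1, so fail to reject H₀.
The data do not give significant evidence of an association between page load time and website conversion rate, after adjusting for the other predictors.

t = -1.092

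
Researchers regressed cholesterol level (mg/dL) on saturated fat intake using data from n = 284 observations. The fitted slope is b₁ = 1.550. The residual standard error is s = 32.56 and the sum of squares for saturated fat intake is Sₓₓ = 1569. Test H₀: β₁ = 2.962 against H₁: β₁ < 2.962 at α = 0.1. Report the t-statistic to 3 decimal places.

SE(b₁) = s/√Sₓₓ = 32.56/√1569 = 0.822002.
t = (1.550 − 2.962) / 0.822002 = -1.718.
df = n − 2 = 282.
One-sided p ≈ 0.0435, which is < 0.1, so reject H₀.
There is evidence that the true slope on saturated fat intake is below 2.962 mg/dL per unit.

t = -1.718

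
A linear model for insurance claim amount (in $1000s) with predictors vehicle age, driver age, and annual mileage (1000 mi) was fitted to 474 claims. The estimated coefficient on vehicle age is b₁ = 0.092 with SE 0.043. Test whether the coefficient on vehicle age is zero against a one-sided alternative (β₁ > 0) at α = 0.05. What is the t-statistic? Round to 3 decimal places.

t = 2.140

H₀: β₁ = 0 vs H₁: β₁ > 0.
t = (b₁ − β₁⁰)/SE = 0.092 / 0.043 = 2.140.
df = n − k − 1 = 474 − 3 − 1 = 470.
One-sided p ≈ 0.0165, which is < 0.05, so reject H₀.
There is evidence that the true slope on vehicle age is positive, holding the other predictors fixed.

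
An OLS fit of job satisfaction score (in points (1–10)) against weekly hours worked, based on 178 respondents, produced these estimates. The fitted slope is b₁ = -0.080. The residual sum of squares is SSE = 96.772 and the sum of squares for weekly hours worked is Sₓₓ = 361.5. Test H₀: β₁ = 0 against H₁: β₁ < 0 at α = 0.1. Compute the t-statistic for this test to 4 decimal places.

t = -2.0513

MSE = SSE/(n − 2) = 96.772/176 = 0.549841.
SE(b₁) = √(MSE/Sₓₓ) = √(0.549841/361.5) = 0.039.
t = -0.080 / 0.039 = -2.0513.
df = n − 2 = 176.
One-sided p ≈ 0.0209, which is < 0.1, so reject H₀.
There is evidence that the true slope on weekly hours worked is negative.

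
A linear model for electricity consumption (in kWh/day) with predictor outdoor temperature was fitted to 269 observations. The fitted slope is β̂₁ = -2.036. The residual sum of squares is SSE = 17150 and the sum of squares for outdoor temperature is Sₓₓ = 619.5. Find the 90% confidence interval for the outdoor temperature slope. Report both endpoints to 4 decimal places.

MSE = SSE/(n − 2) = 17150/267 = 64.2322.
SE(β̂₁) = √(MSE/Sₓₓ) = √(64.2322/619.5) = 0.322.
df = n − 2 = 267.
t* = t_{0.05, 267} = 1.650581.
Margin = t* × SE = 1.650581 × 0.322 = 0.531487.
CI: -2.036 ± 0.531487 → (-2.5675, -1.5045).
With 90% confidence, each one-unit increase in outdoor temperature is associated with a change of between -2.5675 and -1.5045 kWh/day in electricity consumption.

(-2.5675, -1.5045)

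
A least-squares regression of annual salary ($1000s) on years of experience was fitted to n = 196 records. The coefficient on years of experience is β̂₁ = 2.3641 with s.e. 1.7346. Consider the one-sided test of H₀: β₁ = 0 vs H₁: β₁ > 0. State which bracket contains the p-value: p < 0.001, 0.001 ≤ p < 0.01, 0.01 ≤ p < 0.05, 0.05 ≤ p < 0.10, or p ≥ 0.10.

0.05 ≤ p < 0.10

t = 2.3641 / 1.7346 = 1.363.
df = n − 2 = 196 − 2 = 194.
One-sided p = P(T_{194} > t) ≈ 0.0872.
So 0.05 ≤ p < 0.10.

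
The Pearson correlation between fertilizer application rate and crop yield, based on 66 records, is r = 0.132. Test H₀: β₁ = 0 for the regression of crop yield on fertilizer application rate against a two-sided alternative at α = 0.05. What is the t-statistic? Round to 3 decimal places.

t = r·√(n − 2)/√(1 − r²) = 0.132·√64/√0.982576 = 1.065.
df = n − 2 = 64.
Two-sided p ≈ 0.2907, which is ≥ 0.05, so fail to reject H₀.
The data do not give significant evidence of a linear association between fertilizer application rate and crop yield.

t = 1.065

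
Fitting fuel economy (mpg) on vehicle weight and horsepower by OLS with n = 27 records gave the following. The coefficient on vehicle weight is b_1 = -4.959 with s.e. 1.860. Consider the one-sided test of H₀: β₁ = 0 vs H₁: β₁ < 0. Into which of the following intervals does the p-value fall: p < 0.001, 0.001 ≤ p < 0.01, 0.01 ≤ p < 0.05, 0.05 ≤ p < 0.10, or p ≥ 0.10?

0.001 ≤ p < 0.01

t = -4.959 / 1.860 = -2.666.
df = n − k − 1 = 27 − 2 − 1 = 24.
One-sided p = P(T_{24} < t) ≈ 0.0068.
So 0.001 ≤ p < 0.01.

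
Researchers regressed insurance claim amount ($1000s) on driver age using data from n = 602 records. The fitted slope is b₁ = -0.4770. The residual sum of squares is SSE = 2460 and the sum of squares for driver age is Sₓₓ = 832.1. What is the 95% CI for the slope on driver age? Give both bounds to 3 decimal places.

MSE = SSE/(n − 2) = 2460/600 = 4.1.
SE(b₁) = √(MSE/Sₓₓ) = √(4.1/832.1) = 0.0701947.
df = n − 2 = 600.
t* = t_{0.025, 600} = 1.963926.
Margin = t* × SE = 1.963926 × 0.0701947 = 0.13786.
CI: -0.4770 ± 0.13786 → (-0.615, -0.339).
With 95% confidence, each one-unit increase in driver age is associated with a change of between -0.615 and -0.339 $1000s in insurance claim amount.

(-0.615, -0.339)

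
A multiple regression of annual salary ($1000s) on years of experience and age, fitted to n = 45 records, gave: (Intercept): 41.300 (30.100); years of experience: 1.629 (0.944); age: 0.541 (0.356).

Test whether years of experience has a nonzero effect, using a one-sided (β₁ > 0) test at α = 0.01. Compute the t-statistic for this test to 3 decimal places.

t = 1.726

Read off: b = 1.629, SE = 0.944 for years of experience.
H₀: β₁ = 0 vs H₁: β₁ > 0.
t = 1.629 / 0.944 = 1.726.
df = n − k − 1 = 45 − 2 − 1 = 42.
One-sided p ≈ 0.0459, which is ≥ 0.01, so fail to reject H₀.
The data do not give significant evidence that the true slope on years of experience is positive, holding the other predictors fixed.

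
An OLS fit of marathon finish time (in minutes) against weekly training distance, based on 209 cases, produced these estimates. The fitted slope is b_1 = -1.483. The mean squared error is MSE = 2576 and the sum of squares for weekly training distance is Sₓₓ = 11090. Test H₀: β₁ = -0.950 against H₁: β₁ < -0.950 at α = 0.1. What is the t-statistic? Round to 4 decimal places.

SE(b_1) = √(MSE/Sₓₓ) = √(2576/11090) = 0.481956.
t = (-1.483 − (-0.950)) / 0.481956 = -1.1059.
df = n − 2 = 207.
One-sided p ≈ 0.1350, which is ≥ 0.1, so fail to reject H₀.
The data do not give significant evidence that the true slope on weekly training distance is below -0.950 minutes per unit.

t = -1.1059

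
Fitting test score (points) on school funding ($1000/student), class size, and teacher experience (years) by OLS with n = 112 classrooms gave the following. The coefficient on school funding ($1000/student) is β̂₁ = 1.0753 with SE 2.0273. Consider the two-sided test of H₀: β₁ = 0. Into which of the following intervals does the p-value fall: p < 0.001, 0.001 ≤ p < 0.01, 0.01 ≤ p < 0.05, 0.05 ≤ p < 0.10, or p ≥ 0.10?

t = 1.0753 / 2.0273 = 0.530.
df = n − k − 1 = 112 − 3 − 1 = 108.
Two-sided p = 2·P(T_{108} > |t|) ≈ 0.5969.
So p ≥ 0.10.

p ≥ 0.10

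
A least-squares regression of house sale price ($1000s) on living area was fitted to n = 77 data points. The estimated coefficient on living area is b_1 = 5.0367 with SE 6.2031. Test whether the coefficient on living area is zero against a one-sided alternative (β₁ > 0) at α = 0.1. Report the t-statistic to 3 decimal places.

t = 0.812

H₀: β₁ = 0 vs H₁: β₁ > 0.
t = (b_1 − β₁⁰)/SE = 5.0367 / 6.2031 = 0.812.
df = n − 2 = 77 − 2 = 75.
One-sided p ≈ 0.2097, which is ≥ 0.1, so fail to reject H₀.
The data do not give significant evidence that the true slope on living area is positive.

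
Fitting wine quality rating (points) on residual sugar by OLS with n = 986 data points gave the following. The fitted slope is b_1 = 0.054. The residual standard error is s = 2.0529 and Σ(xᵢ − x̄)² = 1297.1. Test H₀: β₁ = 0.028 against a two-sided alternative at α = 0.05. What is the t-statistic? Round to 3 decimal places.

SE(b_1) = s/√Sₓₓ = 2.0529/√1297.1 = 0.0570008.
t = (0.054 − 0.028) / 0.0570008 = 0.456.
df = n − 2 = 984.
Two-sided p ≈ 0.6484, which is ≥ 0.05, so fail to reject H₀.
The data are consistent with a true slope of 0.028 points per unit of residual sugar.

t = 0.456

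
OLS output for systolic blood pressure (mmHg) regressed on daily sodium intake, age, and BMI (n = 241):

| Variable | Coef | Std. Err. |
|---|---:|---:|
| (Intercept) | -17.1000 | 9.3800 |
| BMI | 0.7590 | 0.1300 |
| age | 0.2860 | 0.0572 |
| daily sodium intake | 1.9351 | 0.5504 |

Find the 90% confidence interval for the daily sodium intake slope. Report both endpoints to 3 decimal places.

Read off: b = 1.9351, SE = 0.5504 for daily sodium intake.
df = n − k − 1 = 241 − 3 − 1 = 237.
t* = t_{0.05, 237} = 1.651308.
Margin = t* × SE = 1.651308 × 0.5504 = 0.90888.
CI: 1.9351 ± 0.90888 → (1.026, 2.844).

(1.026, 2.844)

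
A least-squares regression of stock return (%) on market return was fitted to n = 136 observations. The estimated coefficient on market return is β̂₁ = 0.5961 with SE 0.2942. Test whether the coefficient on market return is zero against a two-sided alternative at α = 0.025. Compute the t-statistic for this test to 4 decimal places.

H₀: β₁ = 0 vs H₁: β₁ ≠ 0.
t = (β̂₁ − β₁⁰)/SE = 0.5961 / 0.2942 = 2.0262.
df = n − 2 = 136 − 2 = 134.
Two-sided p ≈ 0.0447, which is ≥ 0.025, so fail to reject H₀.
The data do not give significant evidence of an association between market return and stock return.

t = 2.0262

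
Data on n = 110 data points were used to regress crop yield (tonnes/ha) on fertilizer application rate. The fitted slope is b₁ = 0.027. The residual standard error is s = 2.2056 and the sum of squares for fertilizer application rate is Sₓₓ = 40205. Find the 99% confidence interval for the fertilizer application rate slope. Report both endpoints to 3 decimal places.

(-0.002, 0.056)

SE(b₁) = s/√Sₓₓ = 2.2056/√40205 = 0.0109998.
df = n − 2 = 108.
t* = t_{0.005, 108} = 2.62212.
Margin = t* × SE = 2.62212 × 0.0109998 = 0.02884.
CI: 0.027 ± 0.02884 → (-0.002, 0.056).
With 99% confidence, each one-unit increase in fertilizer application rate is associated with a change of between -0.002 and 0.056 tonnes/ha in crop yield.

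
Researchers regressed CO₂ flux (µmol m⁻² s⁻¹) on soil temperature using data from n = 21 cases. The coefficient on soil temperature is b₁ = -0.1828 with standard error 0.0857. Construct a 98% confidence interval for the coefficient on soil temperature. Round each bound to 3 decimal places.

(-0.400, 0.035)

df = n − 2 = 21 − 2 = 19.
t* = t_{0.01, 19} = 2.539483.
Margin = t* × SE = 2.539483 × 0.0857 = 0.21763.
CI: -0.1828 ± 0.21763 → (-0.400, 0.035).
With 98% confidence, each one-unit increase in soil temperature is associated with a change of between -0.400 and 0.035 µmol m⁻² s⁻¹ in CO₂ flux.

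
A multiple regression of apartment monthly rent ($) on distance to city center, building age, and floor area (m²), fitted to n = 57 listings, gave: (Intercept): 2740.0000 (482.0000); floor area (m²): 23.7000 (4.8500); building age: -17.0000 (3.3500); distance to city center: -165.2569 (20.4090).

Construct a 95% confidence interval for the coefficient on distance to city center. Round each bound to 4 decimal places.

Read off: b = -165.2569, SE = 20.4090 for distance to city center.
df = n − k − 1 = 57 − 3 − 1 = 53.
t* = t_{0.025, 53} = 2.005746.
Margin = t* × SE = 2.005746 × 20.4090 = 40.935270.
CI: -165.2569 ± 40.935270 → (-206.1922, -124.3216).

(-206.1922, -124.3216)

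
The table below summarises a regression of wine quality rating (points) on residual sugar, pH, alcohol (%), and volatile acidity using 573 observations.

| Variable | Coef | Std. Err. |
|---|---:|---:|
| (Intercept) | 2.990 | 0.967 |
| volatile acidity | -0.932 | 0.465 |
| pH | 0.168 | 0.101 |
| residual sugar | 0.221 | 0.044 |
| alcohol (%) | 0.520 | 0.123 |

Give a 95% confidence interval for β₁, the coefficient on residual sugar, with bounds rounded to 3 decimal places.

Read off: b = 0.221, SE = 0.044 for residual sugar.
df = n − k − 1 = 573 − 4 − 1 = 568.
t* = t_{0.025, 568} = 1.964149.
Margin = t* × SE = 1.964149 × 0.044 = 0.08642.
CI: 0.221 ± 0.08642 → (0.135, 0.307).

(0.135, 0.307)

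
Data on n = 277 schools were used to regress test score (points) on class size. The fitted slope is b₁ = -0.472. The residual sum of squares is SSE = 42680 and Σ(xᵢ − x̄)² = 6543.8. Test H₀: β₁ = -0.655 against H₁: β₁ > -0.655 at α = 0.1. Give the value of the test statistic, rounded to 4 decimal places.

t = 1.1883

MSE = SSE/(n − 2) = 42680/275 = 155.2.
SE(b₁) = √(MSE/Sₓₓ) = √(155.2/6543.8) = 0.154004.
t = (-0.472 − (-0.655)) / 0.154004 = 1.1883.
df = n − 2 = 275.
One-sided p ≈ 0.1179, which is ≥ 0.1, so fail to reject H₀.
The data do not give significant evidence that the true slope on class size exceeds -0.655 points per unit.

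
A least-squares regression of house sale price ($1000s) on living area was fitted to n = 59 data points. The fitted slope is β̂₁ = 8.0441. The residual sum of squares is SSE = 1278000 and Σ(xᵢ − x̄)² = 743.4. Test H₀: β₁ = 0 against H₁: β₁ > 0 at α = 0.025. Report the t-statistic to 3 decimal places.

t = 1.465

MSE = SSE/(n − 2) = 1278000/57 = 22421.1.
SE(β̂₁) = √(MSE/Sₓₓ) = √(22421.1/743.4) = 5.49183.
t = 8.0441 / 5.49183 = 1.465.
df = n − 2 = 57.
One-sided p ≈ 0.0742, which is ≥ 0.025, so fail to reject H₀.
The data do not give significant evidence that the true slope on living area is positive.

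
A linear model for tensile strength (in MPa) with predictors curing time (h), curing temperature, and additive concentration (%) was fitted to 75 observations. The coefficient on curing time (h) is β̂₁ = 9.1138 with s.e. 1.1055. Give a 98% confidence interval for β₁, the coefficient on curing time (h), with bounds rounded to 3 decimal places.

(6.483, 11.745)

df = n − k − 1 = 75 − 3 − 1 = 71.
t* = t_{0.01, 71} = 2.380024.
Margin = t* × SE = 2.380024 × 1.1055 = 2.63112.
CI: 9.1138 ± 2.63112 → (6.483, 11.745).
With 98% confidence, each one-unit increase in curing time (h) is associated with a change of between 6.483 and 11.745 MPa in tensile strength, holding the other predictors fixed.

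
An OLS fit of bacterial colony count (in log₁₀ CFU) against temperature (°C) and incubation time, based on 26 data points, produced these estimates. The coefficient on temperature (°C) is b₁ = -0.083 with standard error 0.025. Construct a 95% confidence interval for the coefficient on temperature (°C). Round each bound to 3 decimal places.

(-0.135, -0.031)

df = n − k − 1 = 26 − 2 − 1 = 23.
t* = t_{0.025, 23} = 2.068658.
Margin = t* × SE = 2.068658 × 0.025 = 0.05172.
CI: -0.083 ± 0.05172 → (-0.135, -0.031).
With 95% confidence, each one-unit increase in temperature (°C) is associated with a change of between -0.135 and -0.031 log₁₀ CFU in bacterial colony count, holding the other predictors fixed.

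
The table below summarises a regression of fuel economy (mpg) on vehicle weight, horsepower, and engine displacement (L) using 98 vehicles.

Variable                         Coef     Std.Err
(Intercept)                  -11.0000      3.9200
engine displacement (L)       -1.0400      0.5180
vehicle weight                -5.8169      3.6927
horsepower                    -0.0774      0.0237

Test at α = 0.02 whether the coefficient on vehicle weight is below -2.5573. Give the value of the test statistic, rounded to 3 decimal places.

t = -0.883

Read off: b = -5.8169, SE = 3.6927 for vehicle weight.
H₀: β₁ = -2.5573 vs H₁: β₁ < -2.5573.
t = (-5.8169 − (-2.5573)) / 3.6927 = -0.883.
df = n − k − 1 = 98 − 3 − 1 = 94.
One-sided p ≈ 0.1898, which is ≥ 0.02, so fail to reject H₀.
The data do not give significant evidence that the true slope on vehicle weight is below -2.5573 mpg per unit, holding the other predictors fixed.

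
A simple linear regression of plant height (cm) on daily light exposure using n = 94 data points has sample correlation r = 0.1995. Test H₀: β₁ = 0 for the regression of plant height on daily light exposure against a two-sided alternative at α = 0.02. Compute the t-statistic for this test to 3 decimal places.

t = r·√(n − 2)/√(1 − r²) = 0.1995·√92/√0.9602 = 1.953.
df = n − 2 = 92.
Two-sided p ≈ 0.0539, which is ≥ 0.02, so fail to reject H₀.
The data do not give significant evidence of a linear association between daily light exposure and plant height.

t = 1.953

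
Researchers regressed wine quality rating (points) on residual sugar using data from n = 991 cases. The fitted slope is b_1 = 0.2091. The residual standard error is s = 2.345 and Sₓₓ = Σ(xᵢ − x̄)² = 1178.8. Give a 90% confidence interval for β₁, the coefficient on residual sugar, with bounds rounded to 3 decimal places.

(0.097, 0.322)

SE(b_1) = s/√Sₓₓ = 2.345/√1178.8 = 0.0683003.
df = n − 2 = 989.
t* = t_{0.05, 989} = 1.646396.
Margin = t* × SE = 1.646396 × 0.0683003 = 0.11245.
CI: 0.2091 ± 0.11245 → (0.097, 0.322).
With 90% confidence, each one-unit increase in residual sugar is associated with a change of between 0.097 and 0.322 points in wine quality rating.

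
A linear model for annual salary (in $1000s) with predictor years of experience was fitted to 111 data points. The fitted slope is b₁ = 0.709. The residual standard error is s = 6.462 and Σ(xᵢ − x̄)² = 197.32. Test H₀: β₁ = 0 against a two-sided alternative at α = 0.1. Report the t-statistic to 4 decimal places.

t = 1.5412

SE(b₁) = s/√Sₓₓ = 6.462/√197.32 = 0.460025.
t = 0.709 / 0.460025 = 1.5412.
df = n − 2 = 109.
Two-sided p ≈ 0.1262, which is ≥ 0.1, so fail to reject H₀.
The data do not give significant evidence of an association between years of experience and annual salary.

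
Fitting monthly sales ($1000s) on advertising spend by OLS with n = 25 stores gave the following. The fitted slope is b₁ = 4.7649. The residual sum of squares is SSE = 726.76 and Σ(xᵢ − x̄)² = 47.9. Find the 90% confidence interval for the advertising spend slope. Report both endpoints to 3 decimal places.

(3.373, 6.157)

MSE = SSE/(n − 2) = 726.76/23 = 31.5983.
SE(b₁) = √(MSE/Sₓₓ) = √(31.5983/47.9) = 0.812202.
df = n − 2 = 23.
t* = t_{0.05, 23} = 1.713872.
Margin = t* × SE = 1.713872 × 0.812202 = 1.39201.
CI: 4.7649 ± 1.39201 → (3.373, 6.157).
With 90% confidence, each one-unit increase in advertising spend is associated with a change of between 3.373 and 6.157 $1000s in monthly sales.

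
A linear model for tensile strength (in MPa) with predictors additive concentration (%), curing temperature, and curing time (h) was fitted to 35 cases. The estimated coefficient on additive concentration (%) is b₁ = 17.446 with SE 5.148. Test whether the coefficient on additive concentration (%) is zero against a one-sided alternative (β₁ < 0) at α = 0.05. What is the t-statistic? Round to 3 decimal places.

t = 3.389

H₀: β₁ = 0 vs H₁: β₁ < 0.
t = (b₁ − β₁⁰)/SE = 17.446 / 5.148 = 3.389.
df = n − k − 1 = 35 − 3 − 1 = 31.
One-sided p ≈ 0.9990, which is ≥ 0.05, so fail to reject H₀.
The data do not give significant evidence that the true slope on additive concentration (%) is negative, holding the other predictors fixed.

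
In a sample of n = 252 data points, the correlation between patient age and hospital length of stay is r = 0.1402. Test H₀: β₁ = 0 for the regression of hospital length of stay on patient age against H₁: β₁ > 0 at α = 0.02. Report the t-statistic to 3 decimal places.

t = 2.239

t = r·√(n − 2)/√(1 − r²) = 0.1402·√250/√0.980344 = 2.239.
df = n − 2 = 250.
One-sided p ≈ 0.0130, which is < 0.02, so reject H₀.
There is evidence of a linear association between patient age and hospital length of stay.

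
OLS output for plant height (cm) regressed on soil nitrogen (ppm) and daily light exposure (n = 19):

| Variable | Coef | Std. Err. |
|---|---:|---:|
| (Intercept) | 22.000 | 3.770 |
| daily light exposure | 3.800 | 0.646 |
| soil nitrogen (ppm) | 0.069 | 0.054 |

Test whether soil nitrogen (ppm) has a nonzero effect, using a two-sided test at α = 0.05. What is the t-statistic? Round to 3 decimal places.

t = 1.278

Read off: b = 0.069, SE = 0.054 for soil nitrogen (ppm).
H₀: β₁ = 0 vs H₁: β₁ ≠ 0.
t = 0.069 / 0.054 = 1.278.
df = n − k − 1 = 19 − 2 − 1 = 16.
Two-sided p ≈ 0.2196, which is ≥ 0.05, so fail to reject H₀.
The data do not give significant evidence of an association between soil nitrogen (ppm) and plant height, after adjusting for the other predictors.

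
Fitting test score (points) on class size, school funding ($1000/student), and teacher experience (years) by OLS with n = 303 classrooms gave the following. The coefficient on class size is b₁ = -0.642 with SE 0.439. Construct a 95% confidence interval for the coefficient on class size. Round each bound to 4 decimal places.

df = n − k − 1 = 303 − 3 − 1 = 299.
t* = t_{0.025, 299} = 1.96793.
Margin = t* × SE = 1.96793 × 0.439 = 0.863921.
CI: -0.642 ± 0.863921 → (-1.5059, 0.2219).
With 95% confidence, each one-unit increase in class size is associated with a change of between -1.5059 and 0.2219 points in test score, holding the other predictors fixed.

(-1.5059, 0.2219)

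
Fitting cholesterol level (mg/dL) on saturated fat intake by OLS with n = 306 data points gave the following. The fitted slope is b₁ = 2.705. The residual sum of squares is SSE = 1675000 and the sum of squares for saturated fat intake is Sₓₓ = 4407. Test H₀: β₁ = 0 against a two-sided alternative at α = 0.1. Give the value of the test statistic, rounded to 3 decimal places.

MSE = SSE/(n − 2) = 1675000/304 = 5509.87.
SE(b₁) = √(MSE/Sₓₓ) = √(5509.87/4407) = 1.11815.
t = 2.705 / 1.11815 = 2.419.
df = n − 2 = 304.
Two-sided p ≈ 0.0161, which is < 0.1, so reject H₀.
There is evidence that saturated fat intake is associated with cholesterol level.

t = 2.419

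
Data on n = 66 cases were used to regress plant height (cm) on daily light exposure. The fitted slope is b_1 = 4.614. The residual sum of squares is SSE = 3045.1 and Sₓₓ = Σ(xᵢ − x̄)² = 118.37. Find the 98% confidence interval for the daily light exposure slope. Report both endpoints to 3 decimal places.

(3.101, 6.127)

MSE = SSE/(n − 2) = 3045.1/64 = 47.5797.
SE(b_1) = √(MSE/Sₓₓ) = √(47.5797/118.37) = 0.634001.
df = n − 2 = 64.
t* = t_{0.01, 64} = 2.386037.
Margin = t* × SE = 2.386037 × 0.634001 = 1.51275.
CI: 4.614 ± 1.51275 → (3.101, 6.127).
With 98% confidence, each one-unit increase in daily light exposure is associated with a change of between 3.101 and 6.127 cm in plant height.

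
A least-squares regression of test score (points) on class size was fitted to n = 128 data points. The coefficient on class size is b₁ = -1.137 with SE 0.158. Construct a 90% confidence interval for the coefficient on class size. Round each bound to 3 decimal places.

df = n − 2 = 128 − 2 = 126.
t* = t_{0.05, 126} = 1.657037.
Margin = t* × SE = 1.657037 × 0.158 = 0.26181.
CI: -1.137 ± 0.26181 → (-1.399, -0.875).
With 90% confidence, each one-unit increase in class size is associated with a change of between -1.399 and -0.875 points in test score.

(-1.399, -0.875)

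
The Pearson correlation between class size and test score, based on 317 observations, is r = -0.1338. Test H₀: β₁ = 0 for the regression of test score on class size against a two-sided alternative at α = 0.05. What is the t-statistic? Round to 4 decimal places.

t = r·√(n − 2)/√(1 − r²) = -0.1338·√315/√0.982098 = -2.3963.
df = n − 2 = 315.
Two-sided p ≈ 0.0171, which is < 0.05, so reject H₀.
There is evidence of a linear association between class size and test score.

t = -2.3963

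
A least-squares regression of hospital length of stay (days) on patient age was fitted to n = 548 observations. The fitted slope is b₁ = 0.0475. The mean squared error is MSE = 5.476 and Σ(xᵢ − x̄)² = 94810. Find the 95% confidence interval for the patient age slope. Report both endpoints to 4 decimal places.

(0.0326, 0.0624)

SE(b₁) = √(MSE/Sₓₓ) = √(5.476/94810) = 0.00759984.
df = n − 2 = 546.
t* = t_{0.025, 546} = 1.964318.
Margin = t* × SE = 1.964318 × 0.00759984 = 0.014929.
CI: 0.0475 ± 0.014929 → (0.0326, 0.0624).
With 95% confidence, each one-unit increase in patient age is associated with a change of between 0.0326 and 0.0624 days in hospital length of stay.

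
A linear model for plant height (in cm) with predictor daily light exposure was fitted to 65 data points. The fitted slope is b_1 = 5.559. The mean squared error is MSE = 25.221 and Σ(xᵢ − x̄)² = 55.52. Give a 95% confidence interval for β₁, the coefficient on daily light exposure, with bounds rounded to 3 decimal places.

(4.212, 6.906)

SE(b_1) = √(MSE/Sₓₓ) = √(25.221/55.52) = 0.673995.
df = n − 2 = 63.
t* = t_{0.025, 63} = 1.998341.
Margin = t* × SE = 1.998341 × 0.673995 = 1.34687.
CI: 5.559 ± 1.34687 → (4.212, 6.906).
With 95% confidence, each one-unit increase in daily light exposure is associated with a change of between 4.212 and 6.906 cm in plant height.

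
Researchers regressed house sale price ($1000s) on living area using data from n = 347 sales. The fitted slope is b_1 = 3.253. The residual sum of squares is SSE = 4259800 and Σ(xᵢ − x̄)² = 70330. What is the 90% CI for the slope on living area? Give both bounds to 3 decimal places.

(2.562, 3.944)

MSE = SSE/(n − 2) = 4259800/345 = 12347.2.
SE(b_1) = √(MSE/Sₓₓ) = √(12347.2/70330) = 0.419001.
df = n − 2 = 345.
t* = t_{0.05, 345} = 1.649282.
Margin = t* × SE = 1.649282 × 0.419001 = 0.69105.
CI: 3.253 ± 0.69105 → (2.562, 3.944).
With 90% confidence, each one-unit increase in living area is associated with a change of between 2.562 and 3.944 $1000s in house sale price.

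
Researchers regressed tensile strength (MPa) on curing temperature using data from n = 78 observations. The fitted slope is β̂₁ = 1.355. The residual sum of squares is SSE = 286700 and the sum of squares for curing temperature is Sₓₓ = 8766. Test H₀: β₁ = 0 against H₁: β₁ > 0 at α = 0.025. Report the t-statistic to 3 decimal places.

MSE = SSE/(n − 2) = 286700/76 = 3772.37.
SE(β̂₁) = √(MSE/Sₓₓ) = √(3772.37/8766) = 0.656004.
t = 1.355 / 0.656004 = 2.066.
df = n − 2 = 76.
One-sided p ≈ 0.0211, which is < 0.025, so reject H₀.
There is evidence that the true slope on curing temperature is positive.

t = 2.066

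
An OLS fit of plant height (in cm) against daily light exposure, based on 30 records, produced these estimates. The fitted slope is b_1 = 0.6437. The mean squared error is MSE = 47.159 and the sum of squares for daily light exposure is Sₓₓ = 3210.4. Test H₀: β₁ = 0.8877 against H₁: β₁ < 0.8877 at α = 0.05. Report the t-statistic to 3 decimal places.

SE(b_1) = √(MSE/Sₓₓ) = √(47.159/3210.4) = 0.1212.
t = (0.6437 − 0.8877) / 0.1212 = -2.013.
df = n − 2 = 28.
One-sided p ≈ 0.0269, which is < 0.05, so reject H₀.
There is evidence that the true slope on daily light exposure is below 0.8877 cm per unit.

t = -2.013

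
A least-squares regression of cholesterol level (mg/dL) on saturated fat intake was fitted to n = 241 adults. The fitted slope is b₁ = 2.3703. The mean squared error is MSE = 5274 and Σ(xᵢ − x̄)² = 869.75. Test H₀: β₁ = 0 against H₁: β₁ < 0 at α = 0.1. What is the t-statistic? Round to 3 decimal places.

SE(b₁) = √(MSE/Sₓₓ) = √(5274/869.75) = 2.46248.
t = 2.3703 / 2.46248 = 0.963.
df = n − 2 = 239.
One-sided p ≈ 0.8316, which is ≥ 0.1, so fail to reject H₀.
The data do not give significant evidence that the true slope on saturated fat intake is negative.

t = 0.963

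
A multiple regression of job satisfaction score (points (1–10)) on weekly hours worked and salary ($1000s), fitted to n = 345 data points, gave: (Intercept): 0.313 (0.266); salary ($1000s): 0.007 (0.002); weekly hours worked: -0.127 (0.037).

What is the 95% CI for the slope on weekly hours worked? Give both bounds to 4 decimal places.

(-0.1998, -0.0542)

Read off: b = -0.127, SE = 0.037 for weekly hours worked.
df = n − k − 1 = 345 − 2 − 1 = 342.
t* = t_{0.025, 342} = 1.966925.
Margin = t* × SE = 1.966925 × 0.037 = 0.072776.
CI: -0.127 ± 0.072776 → (-0.1998, -0.0542).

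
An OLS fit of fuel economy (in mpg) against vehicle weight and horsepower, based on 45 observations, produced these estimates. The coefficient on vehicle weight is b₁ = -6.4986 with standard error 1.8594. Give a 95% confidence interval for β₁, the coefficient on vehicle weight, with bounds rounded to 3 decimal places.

(-10.251, -2.746)

df = n − k − 1 = 45 − 2 − 1 = 42.
t* = t_{0.025, 42} = 2.018082.
Margin = t* × SE = 2.018082 × 1.8594 = 3.75242.
CI: -6.4986 ± 3.75242 → (-10.251, -2.746).
With 95% confidence, each one-unit increase in vehicle weight is associated with a change of between -10.251 and -2.746 mpg in fuel economy, holding the other predictors fixed.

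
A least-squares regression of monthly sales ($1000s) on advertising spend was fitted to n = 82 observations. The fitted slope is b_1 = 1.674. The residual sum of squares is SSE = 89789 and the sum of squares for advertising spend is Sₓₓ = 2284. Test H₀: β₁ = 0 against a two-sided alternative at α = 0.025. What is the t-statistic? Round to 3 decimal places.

t = 2.388

MSE = SSE/(n − 2) = 89789/80 = 1122.36.
SE(b_1) = √(MSE/Sₓₓ) = √(1122.36/2284) = 0.701001.
t = 1.674 / 0.701001 = 2.388.
df = n − 2 = 80.
Two-sided p ≈ 0.0193, which is < 0.025, so reject H₀.
There is evidence that advertising spend is associated with monthly sales.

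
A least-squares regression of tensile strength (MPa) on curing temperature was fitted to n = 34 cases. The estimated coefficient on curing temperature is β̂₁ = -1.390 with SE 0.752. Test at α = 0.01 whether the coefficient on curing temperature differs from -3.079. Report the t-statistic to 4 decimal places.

H₀: β₁ = -3.079 vs H₁: β₁ ≠ -3.079.
t = (β̂₁ − β₁⁰)/SE = (-1.390 − (-3.079)) / 0.752 = 2.2460.
df = n − 2 = 34 − 2 = 32.
Two-sided p ≈ 0.0317, which is ≥ 0.01, so fail to reject H₀.
The data are consistent with a true slope of -3.079 MPa per unit of curing temperature.

t = 2.2460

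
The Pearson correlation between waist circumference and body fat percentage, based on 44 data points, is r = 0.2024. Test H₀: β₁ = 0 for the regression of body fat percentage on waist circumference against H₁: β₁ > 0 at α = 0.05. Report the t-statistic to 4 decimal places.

t = 1.3394

t = r·√(n − 2)/√(1 − r²) = 0.2024·√42/√0.959034 = 1.3394.
df = n − 2 = 42.
One-sided p ≈ 0.0938, which is ≥ 0.05, so fail to reject H₀.
The data do not give significant evidence of a linear association between waist circumference and body fat percentage.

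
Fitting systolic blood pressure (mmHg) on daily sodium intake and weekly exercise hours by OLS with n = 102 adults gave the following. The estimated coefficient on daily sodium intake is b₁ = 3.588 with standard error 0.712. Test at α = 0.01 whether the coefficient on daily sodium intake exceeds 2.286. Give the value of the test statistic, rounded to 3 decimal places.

t = 1.829

H₀: β₁ = 2.286 vs H₁: β₁ > 2.286.
t = (b₁ − β₁⁰)/SE = (3.588 − 2.286) / 0.712 = 1.829.
df = n − k − 1 = 102 − 2 − 1 = 99.
One-sided p ≈ 0.0352, which is ≥ 0.01, so fail to reject H₀.
The data do not give significant evidence that the true slope on daily sodium intake exceeds 2.286 mmHg per unit, holding the other predictors fixed.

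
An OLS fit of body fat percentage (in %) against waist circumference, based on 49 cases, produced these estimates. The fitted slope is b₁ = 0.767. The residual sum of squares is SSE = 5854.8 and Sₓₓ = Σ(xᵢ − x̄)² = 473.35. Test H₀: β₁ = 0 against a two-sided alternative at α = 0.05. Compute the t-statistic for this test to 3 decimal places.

MSE = SSE/(n − 2) = 5854.8/47 = 124.57.
SE(b₁) = √(MSE/Sₓₓ) = √(124.57/473.35) = 0.512998.
t = 0.767 / 0.512998 = 1.495.
df = n − 2 = 47.
Two-sided p ≈ 0.1416, which is ≥ 0.05, so fail to reject H₀.
The data do not give significant evidence of an association between waist circumference and body fat percentage.

t = 1.495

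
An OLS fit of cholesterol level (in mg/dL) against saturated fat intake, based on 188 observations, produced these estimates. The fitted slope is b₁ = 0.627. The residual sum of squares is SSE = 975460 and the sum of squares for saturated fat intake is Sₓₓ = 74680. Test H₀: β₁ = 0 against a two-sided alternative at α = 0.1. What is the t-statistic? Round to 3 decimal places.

MSE = SSE/(n − 2) = 975460/186 = 5244.41.
SE(b₁) = √(MSE/Sₓₓ) = √(5244.41/74680) = 0.265.
t = 0.627 / 0.265 = 2.366.
df = n − 2 = 186.
Two-sided p ≈ 0.0190, which is < 0.1, so reject H₀.
There is evidence that saturated fat intake is associated with cholesterol level.

t = 2.366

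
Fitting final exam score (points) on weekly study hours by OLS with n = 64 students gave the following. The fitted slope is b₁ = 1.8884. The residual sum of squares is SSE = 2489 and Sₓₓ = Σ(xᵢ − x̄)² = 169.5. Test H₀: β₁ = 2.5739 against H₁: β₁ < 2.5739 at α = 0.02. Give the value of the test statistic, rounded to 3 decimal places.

MSE = SSE/(n − 2) = 2489/62 = 40.1452.
SE(b₁) = √(MSE/Sₓₓ) = √(40.1452/169.5) = 0.486667.
t = (1.8884 − 2.5739) / 0.486667 = -1.409.
df = n − 2 = 62.
One-sided p ≈ 0.0820, which is ≥ 0.02, so fail to reject H₀.
The data do not give significant evidence that the true slope on weekly study hours is below 2.5739 points per unit.

t = -1.409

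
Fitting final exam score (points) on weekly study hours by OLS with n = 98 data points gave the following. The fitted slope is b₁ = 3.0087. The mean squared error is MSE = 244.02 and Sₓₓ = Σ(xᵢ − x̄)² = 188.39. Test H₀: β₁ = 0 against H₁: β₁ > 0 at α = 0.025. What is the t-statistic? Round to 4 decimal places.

t = 2.6436

SE(b₁) = √(MSE/Sₓₓ) = √(244.02/188.39) = 1.13811.
t = 3.0087 / 1.13811 = 2.6436.
df = n − 2 = 96.
One-sided p ≈ 0.0048, which is < 0.025, so reject H₀.
There is evidence that the true slope on weekly study hours is positive.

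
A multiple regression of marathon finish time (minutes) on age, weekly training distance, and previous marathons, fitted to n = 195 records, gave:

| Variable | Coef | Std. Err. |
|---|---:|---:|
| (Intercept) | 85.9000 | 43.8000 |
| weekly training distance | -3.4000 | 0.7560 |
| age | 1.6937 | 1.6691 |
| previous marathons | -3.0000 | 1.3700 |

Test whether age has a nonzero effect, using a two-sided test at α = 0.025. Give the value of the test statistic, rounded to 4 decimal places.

t = 1.0147

Read off: b = 1.6937, SE = 1.6691 for age.
H₀: β₁ = 0 vs H₁: β₁ ≠ 0.
t = 1.6937 / 1.6691 = 1.0147.
df = n − k − 1 = 195 − 3 − 1 = 191.
Two-sided p ≈ 0.3115, which is ≥ 0.025, so fail to reject H₀.
The data do not give significant evidence of an association between age and marathon finish time, after adjusting for the other predictors.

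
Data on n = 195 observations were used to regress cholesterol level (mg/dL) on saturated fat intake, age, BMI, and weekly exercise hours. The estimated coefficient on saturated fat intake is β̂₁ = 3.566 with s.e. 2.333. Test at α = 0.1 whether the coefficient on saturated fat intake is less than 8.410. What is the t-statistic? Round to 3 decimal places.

H₀: β₁ = 8.410 vs H₁: β₁ < 8.410.
t = (β̂₁ − β₁⁰)/SE = (3.566 − 8.410) / 2.333 = -2.076.
df = n − k − 1 = 195 − 4 − 1 = 190.
One-sided p ≈ 0.0196, which is < 0.1, so reject H₀.
There is evidence that the true slope on saturated fat intake is below 8.410 mg/dL per unit, holding the other predictors fixed.

t = -2.076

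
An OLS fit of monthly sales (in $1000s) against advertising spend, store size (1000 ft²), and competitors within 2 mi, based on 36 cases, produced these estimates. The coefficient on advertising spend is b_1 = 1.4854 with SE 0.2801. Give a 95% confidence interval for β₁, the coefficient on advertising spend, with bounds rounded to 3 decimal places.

(0.915, 2.056)

df = n − k − 1 = 36 − 3 − 1 = 32.
t* = t_{0.025, 32} = 2.036933.
Margin = t* × SE = 2.036933 × 0.2801 = 0.57055.
CI: 1.4854 ± 0.57055 → (0.915, 2.056).
With 95% confidence, each one-unit increase in advertising spend is associated with a change of between 0.915 and 2.056 $1000s in monthly sales, holding the other predictors fixed.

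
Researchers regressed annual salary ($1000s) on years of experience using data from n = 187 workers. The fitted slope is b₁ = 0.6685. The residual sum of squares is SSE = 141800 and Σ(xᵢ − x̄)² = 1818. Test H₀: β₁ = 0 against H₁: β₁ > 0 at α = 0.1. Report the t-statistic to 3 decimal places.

t = 1.030

MSE = SSE/(n − 2) = 141800/185 = 766.486.
SE(b₁) = √(MSE/Sₓₓ) = √(766.486/1818) = 0.649315.
t = 0.6685 / 0.649315 = 1.030.
df = n − 2 = 185.
One-sided p ≈ 0.1523, which is ≥ 0.1, so fail to reject H₀.
The data do not give significant evidence that the true slope on years of experience is positive.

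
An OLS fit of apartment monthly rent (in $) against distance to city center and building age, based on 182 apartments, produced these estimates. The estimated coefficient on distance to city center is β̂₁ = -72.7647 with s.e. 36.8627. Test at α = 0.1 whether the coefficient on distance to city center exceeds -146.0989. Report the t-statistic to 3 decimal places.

t = 1.989

H₀: β₁ = -146.0989 vs H₁: β₁ > -146.0989.
t = (β̂₁ − β₁⁰)/SE = (-72.7647 − (-146.0989)) / 36.8627 = 1.989.
df = n − k − 1 = 182 − 2 − 1 = 179.
One-sided p ≈ 0.0241, which is < 0.1, so reject H₀.
There is evidence that the true slope on distance to city center exceeds -146.0989 $ per unit, holding the other predictors fixed.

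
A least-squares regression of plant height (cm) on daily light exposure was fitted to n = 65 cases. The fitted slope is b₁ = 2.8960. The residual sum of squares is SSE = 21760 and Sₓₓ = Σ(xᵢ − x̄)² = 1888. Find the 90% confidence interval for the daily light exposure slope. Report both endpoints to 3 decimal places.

(2.182, 3.610)

MSE = SSE/(n − 2) = 21760/63 = 345.397.
SE(b₁) = √(MSE/Sₓₓ) = √(345.397/1888) = 0.427719.
df = n − 2 = 63.
t* = t_{0.05, 63} = 1.669402.
Margin = t* × SE = 1.669402 × 0.427719 = 0.71403.
CI: 2.8960 ± 0.71403 → (2.182, 3.610).
With 90% confidence, each one-unit increase in daily light exposure is associated with a change of between 2.182 and 3.610 cm in plant height.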